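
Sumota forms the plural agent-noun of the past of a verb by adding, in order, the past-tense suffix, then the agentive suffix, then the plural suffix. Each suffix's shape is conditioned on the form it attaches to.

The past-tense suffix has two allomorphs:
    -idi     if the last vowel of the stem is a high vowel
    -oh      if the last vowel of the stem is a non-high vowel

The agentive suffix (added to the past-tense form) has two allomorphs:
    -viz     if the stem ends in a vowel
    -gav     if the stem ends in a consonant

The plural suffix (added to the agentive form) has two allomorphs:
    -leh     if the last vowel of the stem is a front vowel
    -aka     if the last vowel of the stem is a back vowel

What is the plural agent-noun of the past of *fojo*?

The last vowel of *fojo* is /o/, which is a non-high vowel, so the past-tense suffix is -oh, giving *fojooh*.
Since the final sound of the past-tense form *fojooh* is /h/ (a consonant), it takes -gav, giving *fojoohgav*.
The last vowel of the agentive form *fojoohgav* is /a/, which is a back vowel, so the plural suffix is -aka, giving *fojoohgavaka*.

fojoohgavaka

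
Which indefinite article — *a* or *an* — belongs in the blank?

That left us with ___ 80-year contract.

an

The indefinite article is chosen by the initial *sound* of the following word, not its spelling.
The number *80* is spoken "eighty", beginning with /ˈeɪti/ — a vowel sound.
So the article is *an*: That left us with an 80-year contract.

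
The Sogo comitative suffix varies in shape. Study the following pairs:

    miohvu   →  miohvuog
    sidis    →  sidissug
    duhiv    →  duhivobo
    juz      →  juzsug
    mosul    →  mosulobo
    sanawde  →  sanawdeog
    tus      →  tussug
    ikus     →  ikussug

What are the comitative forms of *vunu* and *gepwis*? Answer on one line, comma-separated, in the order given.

vunuog, gepwissug

The suffix is conditioned by the final sound: -sug when the stem ends in a sibilant (*sidis*, *juz*, *tus*, *ikus*); -obo when the stem ends in a non-sibilant consonant (*duhiv*, *mosul*); -og when the stem ends in a vowel (*miohvu*, *sanawde*).
*vunu* — final sound /u/ (a vowel) → -og → *vunuog*.
The final sound of *gepwis* is /s/, which is a sibilant, so the suffix is -sug, giving *gepwissug*.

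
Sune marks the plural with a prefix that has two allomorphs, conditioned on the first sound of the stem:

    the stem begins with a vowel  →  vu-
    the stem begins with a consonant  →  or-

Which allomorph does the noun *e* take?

*e*: first sound = /e/, a vowel → vu-.

vu-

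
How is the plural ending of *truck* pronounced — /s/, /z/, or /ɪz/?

/s/

The stem *truck* ends in a voiceless non-sibilant consonant.
The plural suffix surfaces as /ɪz/ after sibilants, /s/ after other voiceless consonants, and /z/ after other voiced sounds.
So the plural -s on *truck* is pronounced /s/.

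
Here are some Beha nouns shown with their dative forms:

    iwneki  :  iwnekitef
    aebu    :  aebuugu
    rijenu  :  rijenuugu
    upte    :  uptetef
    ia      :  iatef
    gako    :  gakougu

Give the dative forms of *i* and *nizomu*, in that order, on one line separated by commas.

The suffix is conditioned by the last vowel: -ugu when the last vowel of the stem is a rounded vowel (*aebu*, *rijenu*, *gako*); -tef when the last vowel of the stem is an unrounded vowel (*iwneki*, *upte*, *ia*).
Since the last vowel of *i* is /i/ (an unrounded vowel), it takes -tef, giving *itef*.
*nizomu*: last vowel = /u/, a rounded vowel → -ugu → *nizomuugu*.

itef, nizomuugu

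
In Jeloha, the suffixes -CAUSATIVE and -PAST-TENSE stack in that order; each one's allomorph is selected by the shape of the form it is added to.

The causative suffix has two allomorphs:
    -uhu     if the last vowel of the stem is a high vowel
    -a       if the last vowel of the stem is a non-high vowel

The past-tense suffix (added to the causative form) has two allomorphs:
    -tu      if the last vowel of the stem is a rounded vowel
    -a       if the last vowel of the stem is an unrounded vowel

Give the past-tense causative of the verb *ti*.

*ti*: last vowel = /i/, a high vowel → -uhu → *tiuhu*.
The causative form *tiuhu* — last vowel /u/ (a rounded vowel) → -tu → *tiuhutu*.

tiuhutu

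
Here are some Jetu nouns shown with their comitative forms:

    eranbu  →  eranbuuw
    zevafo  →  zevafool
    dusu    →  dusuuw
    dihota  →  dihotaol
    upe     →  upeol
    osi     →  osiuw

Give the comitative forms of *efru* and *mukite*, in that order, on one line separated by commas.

The pattern is height harmony: -uw when the last vowel of the stem is a high vowel (*eranbu*, *dusu*, *osi*); -ol when the last vowel of the stem is a non-high vowel (*zevafo*, *dihota*, *upe*).
The last vowel of *efru* is /u/, which is a high vowel, so the suffix is -uw, giving *efruuw*.
*mukite* — last vowel /e/ (a non-high vowel) → -ol → *mukiteol*.

efruuw, mukiteol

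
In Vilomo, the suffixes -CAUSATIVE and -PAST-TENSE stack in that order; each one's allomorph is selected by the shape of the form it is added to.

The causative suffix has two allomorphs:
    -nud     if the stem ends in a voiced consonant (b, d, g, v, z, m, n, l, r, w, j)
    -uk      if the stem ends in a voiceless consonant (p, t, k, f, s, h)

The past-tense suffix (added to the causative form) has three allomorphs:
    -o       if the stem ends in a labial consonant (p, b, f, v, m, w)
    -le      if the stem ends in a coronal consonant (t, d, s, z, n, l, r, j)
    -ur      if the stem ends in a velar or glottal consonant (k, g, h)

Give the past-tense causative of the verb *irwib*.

irwibnudle

*irwib*: final consonant = /b/, voiced → -nud → *irwibnud*.
Since the final consonant of the causative form *irwibnud* is /d/ (coronal), it takes -le, giving *irwibnudle*.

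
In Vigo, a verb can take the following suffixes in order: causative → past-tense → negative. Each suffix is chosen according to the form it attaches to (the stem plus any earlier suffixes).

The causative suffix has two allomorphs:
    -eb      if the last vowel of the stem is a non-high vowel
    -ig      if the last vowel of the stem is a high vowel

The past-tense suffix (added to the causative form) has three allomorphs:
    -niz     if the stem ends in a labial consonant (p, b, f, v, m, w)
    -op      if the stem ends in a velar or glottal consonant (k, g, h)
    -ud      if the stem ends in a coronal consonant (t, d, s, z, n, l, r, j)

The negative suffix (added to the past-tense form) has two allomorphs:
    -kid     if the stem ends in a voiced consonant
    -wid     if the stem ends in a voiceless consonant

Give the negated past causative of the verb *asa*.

asaebnizkid

*asa* — last vowel /a/ (a non-high vowel) → -eb → *asaeb*.
The causative form *asaeb* — final consonant /b/ (labial) → -niz → *asaebniz*.
The final consonant of the past-tense form *asaebniz* is /z/, which is voiced, so the negative suffix is -kid, giving *asaebnizkid*.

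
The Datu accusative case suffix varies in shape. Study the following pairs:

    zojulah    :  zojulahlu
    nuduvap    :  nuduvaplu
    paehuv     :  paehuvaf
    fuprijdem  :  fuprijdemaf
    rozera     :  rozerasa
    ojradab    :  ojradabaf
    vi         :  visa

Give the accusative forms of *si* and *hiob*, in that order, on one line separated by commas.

The suffix is conditioned by the final sound: -lu when the stem ends in a voiceless consonant (*zojulah*, *nuduvap*); -af when the stem ends in a voiced consonant (*paehuv*, *fuprijdem*, *ojradab*); -sa when the stem ends in a vowel (*rozera*, *vi*).
The final sound of *si* is /i/, which is a vowel, so the suffix is -sa, giving *sisa*.
*hiob*: final sound = /b/, a voiced consonant → -af → *hiobaf*.

sisa, hiobaf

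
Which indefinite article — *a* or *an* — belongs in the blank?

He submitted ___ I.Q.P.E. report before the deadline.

The indefinite article is chosen by the initial *sound* of the following word, not its spelling.
The initialism *I.Q.P.E.* is read letter by letter; the first letter, I, is pronounced /aɪ/, which begins with a vowel sound.
So the article is *an*: He submitted an I.Q.P.E. report before the deadline.

an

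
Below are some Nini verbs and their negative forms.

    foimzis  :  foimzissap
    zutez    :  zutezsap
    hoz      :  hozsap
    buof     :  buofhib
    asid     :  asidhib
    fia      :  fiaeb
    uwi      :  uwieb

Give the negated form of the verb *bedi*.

The pattern is sibilance of the final sound: -sap when the stem ends in a sibilant (*foimzis*, *zutez*, *hoz*); -hib when the stem ends in a non-sibilant consonant (*buof*, *asid*); -eb when the stem ends in a vowel (*fia*, *uwi*).
*bedi* — final sound /i/ (a vowel) → -eb → *bedieb*.

bedieb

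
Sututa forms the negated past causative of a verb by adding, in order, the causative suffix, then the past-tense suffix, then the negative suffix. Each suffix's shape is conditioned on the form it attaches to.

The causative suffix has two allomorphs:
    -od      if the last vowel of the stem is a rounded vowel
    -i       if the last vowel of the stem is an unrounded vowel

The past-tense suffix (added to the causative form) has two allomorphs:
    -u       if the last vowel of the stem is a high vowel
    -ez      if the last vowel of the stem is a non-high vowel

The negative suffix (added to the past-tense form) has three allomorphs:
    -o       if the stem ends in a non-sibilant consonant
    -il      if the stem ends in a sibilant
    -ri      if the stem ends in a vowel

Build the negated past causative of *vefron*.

vefronodezil

*vefron* — last vowel /o/ (a rounded vowel) → -od → *vefronod*.
The causative form *vefronod*: last vowel = /o/, a non-high vowel → -ez → *vefronodez*.
The past-tense form *vefronodez*: final sound = /z/, a sibilant → -il → *vefronodezil*.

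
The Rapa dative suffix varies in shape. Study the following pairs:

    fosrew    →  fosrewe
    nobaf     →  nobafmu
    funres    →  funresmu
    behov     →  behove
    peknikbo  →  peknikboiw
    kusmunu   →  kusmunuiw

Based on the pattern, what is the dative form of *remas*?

remasmu

The pattern is voicing of the final sound: -mu when the stem ends in a voiceless consonant (*nobaf*, *funres*); -e when the stem ends in a voiced consonant (*fosrew*, *behov*); -iw when the stem ends in a vowel (*peknikbo*, *kusmunu*).
Since the final sound of *remas* is /s/ (a voiceless consonant), it takes -mu, giving *remasmu*.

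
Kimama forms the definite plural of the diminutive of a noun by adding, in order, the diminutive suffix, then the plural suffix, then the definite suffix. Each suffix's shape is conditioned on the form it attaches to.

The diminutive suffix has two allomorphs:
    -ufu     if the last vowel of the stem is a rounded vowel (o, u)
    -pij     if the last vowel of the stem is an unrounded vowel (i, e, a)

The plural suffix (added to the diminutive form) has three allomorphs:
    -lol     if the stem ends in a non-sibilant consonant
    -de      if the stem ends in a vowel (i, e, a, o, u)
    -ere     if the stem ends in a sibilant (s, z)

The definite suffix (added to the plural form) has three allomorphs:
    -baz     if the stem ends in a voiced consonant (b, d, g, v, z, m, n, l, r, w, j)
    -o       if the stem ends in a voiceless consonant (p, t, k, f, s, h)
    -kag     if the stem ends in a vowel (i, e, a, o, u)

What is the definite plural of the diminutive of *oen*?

oenpijlolbaz

Since the last vowel of *oen* is /e/ (an unrounded vowel), it takes -pij, giving *oenpij*.
The diminutive form *oenpij*: final sound = /j/, a non-sibilant consonant → -lol → *oenpijlol*.
The plural form *oenpijlol* — final sound /l/ (a voiced consonant) → -baz → *oenpijlolbaz*.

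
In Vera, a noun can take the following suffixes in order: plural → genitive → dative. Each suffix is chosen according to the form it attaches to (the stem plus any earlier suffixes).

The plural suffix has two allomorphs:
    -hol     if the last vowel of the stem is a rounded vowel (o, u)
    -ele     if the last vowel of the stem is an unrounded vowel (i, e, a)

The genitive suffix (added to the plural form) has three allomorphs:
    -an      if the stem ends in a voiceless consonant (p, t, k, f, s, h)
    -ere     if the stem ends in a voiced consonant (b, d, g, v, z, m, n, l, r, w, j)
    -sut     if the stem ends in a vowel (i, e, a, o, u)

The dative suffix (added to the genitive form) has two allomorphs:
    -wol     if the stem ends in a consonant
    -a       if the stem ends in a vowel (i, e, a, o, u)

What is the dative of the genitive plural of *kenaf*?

kenafelesutwol

*kenaf*: last vowel = /a/, an unrounded vowel → -ele → *kenafele*.
The plural form *kenafele* — final sound /e/ (a vowel) → -sut → *kenafelesut*.
The genitive form *kenafelesut* — final sound /t/ (a consonant) → -wol → *kenafelesutwol*.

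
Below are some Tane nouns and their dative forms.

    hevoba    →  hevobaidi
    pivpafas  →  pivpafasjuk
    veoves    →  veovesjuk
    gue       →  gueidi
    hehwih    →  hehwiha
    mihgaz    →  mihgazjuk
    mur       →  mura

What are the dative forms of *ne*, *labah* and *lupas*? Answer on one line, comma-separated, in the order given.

Looking at the final sound of each stem: -juk when the stem ends in a sibilant (*pivpafas*, *veoves*, *mihgaz*); -a when the stem ends in a non-sibilant consonant (*hehwih*, *mur*); -idi when the stem ends in a vowel (*hevoba*, *gue*).
*ne*: final sound = /e/, a vowel → -idi → *neidi*.
The final sound of *labah* is /h/, which is a non-sibilant consonant, so the suffix is -a, giving *labaha*.
*lupas* — final sound /s/ (a sibilant) → -juk → *lupasjuk*.

neidi, labaha, lupasjuk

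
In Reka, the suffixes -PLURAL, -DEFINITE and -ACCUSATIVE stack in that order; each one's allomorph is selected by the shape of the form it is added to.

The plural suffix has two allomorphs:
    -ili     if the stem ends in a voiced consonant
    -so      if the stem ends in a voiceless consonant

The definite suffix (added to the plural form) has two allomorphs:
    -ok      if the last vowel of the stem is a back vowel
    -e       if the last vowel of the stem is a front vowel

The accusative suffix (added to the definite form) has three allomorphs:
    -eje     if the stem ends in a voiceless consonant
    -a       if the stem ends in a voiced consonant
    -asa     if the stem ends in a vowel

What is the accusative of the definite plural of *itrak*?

*itrak*: final consonant = /k/, voiceless → -so → *itrakso*.
The plural form *itrakso*: last vowel = /o/, a back vowel → -ok → *itraksook*.
The final sound of the definite form *itraksook* is /k/, which is a voiceless consonant, so the accusative suffix is -eje, giving *itraksookeje*.

itraksookeje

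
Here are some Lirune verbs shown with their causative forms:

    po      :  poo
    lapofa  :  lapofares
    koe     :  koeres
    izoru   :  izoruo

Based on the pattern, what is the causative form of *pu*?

The pattern is rounding harmony: -o when the last vowel of the stem is a rounded vowel (*po*, *izoru*); -res when the last vowel of the stem is an unrounded vowel (*lapofa*, *koe*).
The last vowel of *pu* is /u/, which is a rounded vowel, so the suffix is -o, giving *puo*.

puo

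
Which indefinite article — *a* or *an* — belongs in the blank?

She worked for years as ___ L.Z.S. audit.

The indefinite article is chosen by the initial *sound* of the following word, not its spelling.
The initialism *L.Z.S.* is read letter by letter; the first letter, L, is pronounced /ɛl/, which begins with a vowel sound.
So the article is *an*: She worked for years as an L.Z.S. audit.

an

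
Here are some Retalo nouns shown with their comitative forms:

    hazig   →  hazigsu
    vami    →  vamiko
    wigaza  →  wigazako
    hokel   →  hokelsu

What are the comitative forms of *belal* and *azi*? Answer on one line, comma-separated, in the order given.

The alternation tracks the final sound of the stem — -su when the stem ends in a consonant (*hazig*, *hokel*); -ko when the stem ends in a vowel (*vami*, *wigaza*).
The final sound of *belal* is /l/, which is a consonant, so the suffix is -su, giving *belalsu*.
*azi*: final sound = /i/, a vowel → -ko → *aziko*.

belalsu, aziko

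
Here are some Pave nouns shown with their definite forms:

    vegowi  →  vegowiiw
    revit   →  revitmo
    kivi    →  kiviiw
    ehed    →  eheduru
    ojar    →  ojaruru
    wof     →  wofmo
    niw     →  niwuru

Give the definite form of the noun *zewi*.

zewiiw

The pattern is voicing of the final sound: -mo when the stem ends in a voiceless consonant (*revit*, *wof*); -uru when the stem ends in a voiced consonant (*ehed*, *ojar*, *niw*); -iw when the stem ends in a vowel (*vegowi*, *kivi*).
*zewi* — final sound /i/ (a vowel) → -iw → *zewiiw*.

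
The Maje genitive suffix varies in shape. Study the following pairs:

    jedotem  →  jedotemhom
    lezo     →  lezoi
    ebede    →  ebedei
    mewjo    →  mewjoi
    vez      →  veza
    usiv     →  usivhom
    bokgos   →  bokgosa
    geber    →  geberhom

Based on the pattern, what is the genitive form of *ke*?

kei

The pattern is sibilance of the final sound: -a when the stem ends in a sibilant (*vez*, *bokgos*); -hom when the stem ends in a non-sibilant consonant (*jedotem*, *usiv*, *geber*); -i when the stem ends in a vowel (*lezo*, *ebede*, *mewjo*).
*ke*: final sound = /e/, a vowel → -i → *kei*.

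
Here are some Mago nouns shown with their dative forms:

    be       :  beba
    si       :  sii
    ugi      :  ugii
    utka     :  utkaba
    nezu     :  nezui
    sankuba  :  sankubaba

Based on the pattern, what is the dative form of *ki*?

Looking at the last vowel of each stem: -i when the last vowel of the stem is a high vowel (*si*, *ugi*, *nezu*); -ba when the last vowel of the stem is a non-high vowel (*be*, *utka*, *sankuba*).
*ki* — last vowel /i/ (a high vowel) → -i → *kii*.

kii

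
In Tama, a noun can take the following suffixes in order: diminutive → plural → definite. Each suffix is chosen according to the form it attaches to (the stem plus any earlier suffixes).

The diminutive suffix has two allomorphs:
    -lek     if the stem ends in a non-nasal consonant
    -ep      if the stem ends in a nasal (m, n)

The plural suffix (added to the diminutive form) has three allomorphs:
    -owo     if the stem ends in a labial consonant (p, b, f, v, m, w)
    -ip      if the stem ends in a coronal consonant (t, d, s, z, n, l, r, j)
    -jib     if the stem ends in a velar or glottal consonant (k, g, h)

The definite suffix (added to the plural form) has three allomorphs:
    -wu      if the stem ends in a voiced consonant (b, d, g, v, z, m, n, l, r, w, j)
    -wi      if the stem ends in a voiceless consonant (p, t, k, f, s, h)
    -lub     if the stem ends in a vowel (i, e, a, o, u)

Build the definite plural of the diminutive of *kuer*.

kuerlekjibwu

The final consonant of *kuer* is /r/, which is non-nasal, so the diminutive suffix is -lek, giving *kuerlek*.
The diminutive form *kuerlek* — final consonant /k/ (velar/glottal) → -jib → *kuerlekjib*.
The plural form *kuerlekjib* — final sound /b/ (a voiced consonant) → -wu → *kuerlekjibwu*.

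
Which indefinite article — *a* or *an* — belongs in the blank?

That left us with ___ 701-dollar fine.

a

The indefinite article is chosen by the initial *sound* of the following word, not its spelling.
The number *701* is spoken "seven hundred …", beginning with /ˈsɛvən/ — a consonant sound.
So the article is *a*: That left us with a 701-dollar fine.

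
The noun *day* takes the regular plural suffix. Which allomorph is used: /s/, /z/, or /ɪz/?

The stem *day* ends in a voiced non-sibilant sound.
The plural suffix surfaces as /ɪz/ after sibilants, /s/ after other voiceless consonants, and /z/ after other voiced sounds.
So the plural -s on *day* is pronounced /z/.

/z/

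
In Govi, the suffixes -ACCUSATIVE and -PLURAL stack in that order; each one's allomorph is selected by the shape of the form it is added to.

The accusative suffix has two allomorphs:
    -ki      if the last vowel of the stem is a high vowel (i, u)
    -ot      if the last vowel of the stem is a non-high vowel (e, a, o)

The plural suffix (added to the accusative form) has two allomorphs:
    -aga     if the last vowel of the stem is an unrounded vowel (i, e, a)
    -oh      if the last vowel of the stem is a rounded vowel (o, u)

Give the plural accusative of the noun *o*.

ootoh

Since the last vowel of *o* is /o/ (a non-high vowel), it takes -ot, giving *oot*.
Since the last vowel of the accusative form *oot* is /o/ (a rounded vowel), it takes -oh, giving *ootoh*.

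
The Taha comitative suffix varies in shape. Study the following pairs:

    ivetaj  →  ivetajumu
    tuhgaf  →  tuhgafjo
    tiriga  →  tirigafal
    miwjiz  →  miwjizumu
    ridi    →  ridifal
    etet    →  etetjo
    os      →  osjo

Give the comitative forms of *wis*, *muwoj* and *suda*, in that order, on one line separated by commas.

wisjo, muwojumu, sudafal

The pattern is voicing of the final sound: -jo when the stem ends in a voiceless consonant (*tuhgaf*, *etet*, *os*); -umu when the stem ends in a voiced consonant (*ivetaj*, *miwjiz*); -fal when the stem ends in a vowel (*tiriga*, *ridi*).
*wis*: final sound = /s/, a voiceless consonant → -jo → *wisjo*.
*muwoj* — final sound /j/ (a voiced consonant) → -umu → *muwojumu*.
Since the final sound of *suda* is /a/ (a vowel), it takes -fal, giving *sudafal*.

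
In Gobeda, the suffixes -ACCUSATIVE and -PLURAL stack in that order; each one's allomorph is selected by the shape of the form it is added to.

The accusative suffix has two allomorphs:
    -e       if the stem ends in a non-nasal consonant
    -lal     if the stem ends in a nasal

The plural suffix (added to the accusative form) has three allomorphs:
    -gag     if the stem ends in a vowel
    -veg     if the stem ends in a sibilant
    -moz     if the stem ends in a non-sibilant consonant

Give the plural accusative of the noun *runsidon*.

*runsidon* — final consonant /n/ (a nasal) → -lal → *runsidonlal*.
Since the final sound of the accusative form *runsidonlal* is /l/ (a non-sibilant consonant), it takes -moz, giving *runsidonlalmoz*.

runsidonlalmoz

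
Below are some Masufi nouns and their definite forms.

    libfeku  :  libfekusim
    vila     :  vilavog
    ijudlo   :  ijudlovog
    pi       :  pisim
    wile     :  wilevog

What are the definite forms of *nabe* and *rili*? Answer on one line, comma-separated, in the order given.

Looking at the last vowel of each stem: -sim when the last vowel of the stem is a high vowel (*libfeku*, *pi*); -vog when the last vowel of the stem is a non-high vowel (*vila*, *ijudlo*, *wile*).
Since the last vowel of *nabe* is /e/ (a non-high vowel), it takes -vog, giving *nabevog*.
*rili*: last vowel = /i/, a high vowel → -sim → *rilisim*.

nabevog, rilisim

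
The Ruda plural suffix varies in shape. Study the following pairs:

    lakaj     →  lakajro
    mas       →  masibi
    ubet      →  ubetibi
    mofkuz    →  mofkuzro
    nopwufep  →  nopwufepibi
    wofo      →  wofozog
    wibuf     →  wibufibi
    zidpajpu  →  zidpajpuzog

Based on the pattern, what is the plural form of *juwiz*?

juwizro

Looking at the final sound of each stem: -ibi when the stem ends in a voiceless consonant (*mas*, *ubet*, *nopwufep*, *wibuf*); -ro when the stem ends in a voiced consonant (*lakaj*, *mofkuz*); -zog when the stem ends in a vowel (*wofo*, *zidpajpu*).
Since the final sound of *juwiz* is /z/ (a voiced consonant), it takes -ro, giving *juwizro*.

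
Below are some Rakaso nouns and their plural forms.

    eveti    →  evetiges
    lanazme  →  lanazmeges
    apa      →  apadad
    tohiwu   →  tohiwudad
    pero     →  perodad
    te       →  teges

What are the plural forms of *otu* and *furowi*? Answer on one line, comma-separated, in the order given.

otudad, furowiges

Looking at the last vowel of each stem: -ges when the last vowel of the stem is a front vowel (*eveti*, *lanazme*, *te*); -dad when the last vowel of the stem is a back vowel (*apa*, *tohiwu*, *pero*).
The last vowel of *otu* is /u/, which is a back vowel, so the suffix is -dad, giving *otudad*.
Since the last vowel of *furowi* is /i/ (a front vowel), it takes -ges, giving *furowiges*.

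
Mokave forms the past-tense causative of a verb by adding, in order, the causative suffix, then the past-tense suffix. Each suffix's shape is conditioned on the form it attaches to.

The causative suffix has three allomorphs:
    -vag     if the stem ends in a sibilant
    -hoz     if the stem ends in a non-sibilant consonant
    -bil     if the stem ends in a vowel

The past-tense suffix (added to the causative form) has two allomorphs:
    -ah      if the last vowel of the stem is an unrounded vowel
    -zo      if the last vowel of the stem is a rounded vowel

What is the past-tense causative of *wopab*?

wopabhozzo

*wopab* — final sound /b/ (a non-sibilant consonant) → -hoz → *wopabhoz*.
The causative form *wopabhoz*: last vowel = /o/, a rounded vowel → -zo → *wopabhozzo*.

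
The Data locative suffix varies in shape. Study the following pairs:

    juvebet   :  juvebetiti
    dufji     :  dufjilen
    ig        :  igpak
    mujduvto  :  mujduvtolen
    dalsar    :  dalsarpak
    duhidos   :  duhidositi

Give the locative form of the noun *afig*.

afigpak

Looking at the final sound of each stem: -iti when the stem ends in a voiceless consonant (*juvebet*, *duhidos*); -pak when the stem ends in a voiced consonant (*ig*, *dalsar*); -len when the stem ends in a vowel (*dufji*, *mujduvto*).
*afig* — final sound /g/ (a voiced consonant) → -pak → *afigpak*.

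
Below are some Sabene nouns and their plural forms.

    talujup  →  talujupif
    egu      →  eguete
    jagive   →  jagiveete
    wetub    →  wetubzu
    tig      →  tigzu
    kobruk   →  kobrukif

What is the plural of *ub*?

The alternation tracks the final sound of the stem — -if when the stem ends in a voiceless consonant (*talujup*, *kobruk*); -zu when the stem ends in a voiced consonant (*wetub*, *tig*); -ete when the stem ends in a vowel (*egu*, *jagive*).
The final sound of *ub* is /b/, which is a voiced consonant, so the suffix is -zu, giving *ubzu*.

ubzu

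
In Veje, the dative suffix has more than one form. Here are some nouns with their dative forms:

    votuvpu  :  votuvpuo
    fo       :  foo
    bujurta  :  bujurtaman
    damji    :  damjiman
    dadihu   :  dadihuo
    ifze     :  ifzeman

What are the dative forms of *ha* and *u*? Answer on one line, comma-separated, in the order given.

haman, uo

Looking at the last vowel of each stem: -o when the last vowel of the stem is a rounded vowel (*votuvpu*, *fo*, *dadihu*); -man when the last vowel of the stem is an unrounded vowel (*bujurta*, *damji*, *ifze*).
The last vowel of *ha* is /a/, which is an unrounded vowel, so the suffix is -man, giving *haman*.
*u*: last vowel = /u/, a rounded vowel → -o → *uo*.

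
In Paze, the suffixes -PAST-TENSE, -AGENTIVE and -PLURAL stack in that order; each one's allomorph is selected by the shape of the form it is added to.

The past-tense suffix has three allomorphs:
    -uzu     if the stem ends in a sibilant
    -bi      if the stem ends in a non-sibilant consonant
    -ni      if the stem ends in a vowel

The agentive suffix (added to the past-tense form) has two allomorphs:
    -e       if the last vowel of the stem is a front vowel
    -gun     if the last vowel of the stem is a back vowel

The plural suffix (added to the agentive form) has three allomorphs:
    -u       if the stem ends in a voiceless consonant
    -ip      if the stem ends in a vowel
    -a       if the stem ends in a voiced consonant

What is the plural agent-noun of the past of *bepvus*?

bepvusuzuguna

Since the final sound of *bepvus* is /s/ (a sibilant), it takes -uzu, giving *bepvusuzu*.
The past-tense form *bepvusuzu* — last vowel /u/ (a back vowel) → -gun → *bepvusuzugun*.
Since the final sound of the agentive form *bepvusuzugun* is /n/ (a voiced consonant), it takes -a, giving *bepvusuzuguna*.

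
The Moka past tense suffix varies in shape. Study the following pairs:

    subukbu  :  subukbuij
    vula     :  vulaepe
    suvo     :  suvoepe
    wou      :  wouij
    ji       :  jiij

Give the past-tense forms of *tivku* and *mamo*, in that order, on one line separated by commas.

The pattern is height harmony: -ij when the last vowel of the stem is a high vowel (*subukbu*, *wou*, *ji*); -epe when the last vowel of the stem is a non-high vowel (*vula*, *suvo*).
*tivku*: last vowel = /u/, a high vowel → -ij → *tivkuij*.
Since the last vowel of *mamo* is /o/ (a non-high vowel), it takes -epe, giving *mamoepe*.

tivkuij, mamoepe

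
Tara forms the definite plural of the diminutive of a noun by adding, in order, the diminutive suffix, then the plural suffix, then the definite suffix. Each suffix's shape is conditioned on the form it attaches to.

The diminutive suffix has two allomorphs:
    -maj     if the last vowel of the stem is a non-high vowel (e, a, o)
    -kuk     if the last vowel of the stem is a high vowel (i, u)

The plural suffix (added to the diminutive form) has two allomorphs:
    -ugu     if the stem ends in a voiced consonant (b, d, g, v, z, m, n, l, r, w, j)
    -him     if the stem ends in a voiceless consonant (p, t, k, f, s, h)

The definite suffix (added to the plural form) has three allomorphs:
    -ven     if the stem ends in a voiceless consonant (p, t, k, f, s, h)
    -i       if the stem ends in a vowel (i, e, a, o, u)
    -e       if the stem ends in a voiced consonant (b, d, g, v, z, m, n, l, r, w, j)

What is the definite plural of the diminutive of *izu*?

*izu* — last vowel /u/ (a high vowel) → -kuk → *izukuk*.
The final consonant of the diminutive form *izukuk* is /k/, which is voiceless, so the plural suffix is -him, giving *izukukhim*.
The plural form *izukukhim*: final sound = /m/, a voiced consonant → -e → *izukukhime*.

izukukhime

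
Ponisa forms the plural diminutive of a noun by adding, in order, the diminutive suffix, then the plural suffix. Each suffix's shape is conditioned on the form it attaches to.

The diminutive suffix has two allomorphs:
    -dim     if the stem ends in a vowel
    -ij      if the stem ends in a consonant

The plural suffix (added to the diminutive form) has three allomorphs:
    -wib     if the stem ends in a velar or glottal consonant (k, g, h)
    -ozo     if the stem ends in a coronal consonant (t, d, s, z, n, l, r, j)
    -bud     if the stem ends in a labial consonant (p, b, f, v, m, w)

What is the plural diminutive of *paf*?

pafijozo

The final sound of *paf* is /f/, which is a consonant, so the diminutive suffix is -ij, giving *pafij*.
The final consonant of the diminutive form *pafij* is /j/, which is coronal, so the plural suffix is -ozo, giving *pafijozo*.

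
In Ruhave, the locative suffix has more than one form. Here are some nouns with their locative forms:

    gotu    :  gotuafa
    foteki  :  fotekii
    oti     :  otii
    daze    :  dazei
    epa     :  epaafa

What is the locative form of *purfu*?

The suffix is conditioned by the last vowel: -i when the last vowel of the stem is a front vowel (*foteki*, *oti*, *daze*); -afa when the last vowel of the stem is a back vowel (*gotu*, *epa*).
*purfu* — last vowel /u/ (a back vowel) → -afa → *purfuafa*.

purfuafa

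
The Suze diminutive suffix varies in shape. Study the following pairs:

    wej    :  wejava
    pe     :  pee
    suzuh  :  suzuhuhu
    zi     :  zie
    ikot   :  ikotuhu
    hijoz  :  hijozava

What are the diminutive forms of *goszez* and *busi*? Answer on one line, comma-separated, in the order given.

goszezava, busie

The alternation tracks the final sound of the stem — -uhu when the stem ends in a voiceless consonant (*suzuh*, *ikot*); -ava when the stem ends in a voiced consonant (*wej*, *hijoz*); -e when the stem ends in a vowel (*pe*, *zi*).
*goszez*: final sound = /z/, a voiced consonant → -ava → *goszezava*.
Since the final sound of *busi* is /i/ (a vowel), it takes -e, giving *busie*.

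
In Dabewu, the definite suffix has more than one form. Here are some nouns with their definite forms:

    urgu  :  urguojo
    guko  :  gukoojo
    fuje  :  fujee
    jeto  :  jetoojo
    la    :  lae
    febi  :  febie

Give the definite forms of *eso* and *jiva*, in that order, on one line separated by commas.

esoojo, jivae

The alternation tracks the last vowel of the stem — -ojo when the last vowel of the stem is a rounded vowel (*urgu*, *guko*, *jeto*); -e when the last vowel of the stem is an unrounded vowel (*fuje*, *la*, *febi*).
Since the last vowel of *eso* is /o/ (a rounded vowel), it takes -ojo, giving *esoojo*.
*jiva* — last vowel /a/ (an unrounded vowel) → -e → *jivae*.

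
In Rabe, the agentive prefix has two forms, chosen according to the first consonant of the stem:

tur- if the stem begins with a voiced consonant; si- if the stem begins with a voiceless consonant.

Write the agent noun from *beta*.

turbeta

*beta* — first consonant /b/ (voiced) → tur- → *turbeta*.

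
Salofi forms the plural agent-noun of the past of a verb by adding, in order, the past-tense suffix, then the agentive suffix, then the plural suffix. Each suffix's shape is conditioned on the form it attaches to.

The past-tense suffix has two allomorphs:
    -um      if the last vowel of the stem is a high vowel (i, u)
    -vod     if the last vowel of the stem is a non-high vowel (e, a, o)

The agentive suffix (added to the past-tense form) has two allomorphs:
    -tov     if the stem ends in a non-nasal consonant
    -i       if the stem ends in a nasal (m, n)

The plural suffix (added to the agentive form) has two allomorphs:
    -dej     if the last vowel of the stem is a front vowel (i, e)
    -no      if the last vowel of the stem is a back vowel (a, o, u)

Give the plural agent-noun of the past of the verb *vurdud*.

Since the last vowel of *vurdud* is /u/ (a high vowel), it takes -um, giving *vurdudum*.
The past-tense form *vurdudum* — final consonant /m/ (a nasal) → -i → *vurdudumi*.
The agentive form *vurdudumi* — last vowel /i/ (a front vowel) → -dej → *vurdudumidej*.

vurdudumidej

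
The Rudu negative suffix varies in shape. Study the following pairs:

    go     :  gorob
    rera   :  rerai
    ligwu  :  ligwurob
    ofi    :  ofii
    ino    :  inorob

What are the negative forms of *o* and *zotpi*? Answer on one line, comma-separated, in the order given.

orob, zotpii

Looking at the last vowel of each stem: -rob when the last vowel of the stem is a rounded vowel (*go*, *ligwu*, *ino*); -i when the last vowel of the stem is an unrounded vowel (*rera*, *ofi*).
The last vowel of *o* is /o/, which is a rounded vowel, so the suffix is -rob, giving *orob*.
Since the last vowel of *zotpi* is /i/ (an unrounded vowel), it takes -i, giving *zotpii*.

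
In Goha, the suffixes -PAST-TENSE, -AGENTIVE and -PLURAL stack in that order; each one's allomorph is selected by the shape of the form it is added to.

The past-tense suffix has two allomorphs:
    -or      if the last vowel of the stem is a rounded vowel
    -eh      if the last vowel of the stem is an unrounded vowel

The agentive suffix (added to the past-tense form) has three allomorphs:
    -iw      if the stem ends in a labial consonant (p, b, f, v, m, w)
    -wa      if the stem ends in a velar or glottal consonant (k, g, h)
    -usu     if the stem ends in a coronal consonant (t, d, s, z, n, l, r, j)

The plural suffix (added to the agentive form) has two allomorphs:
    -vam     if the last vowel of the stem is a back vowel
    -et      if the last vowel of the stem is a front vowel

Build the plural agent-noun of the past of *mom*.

momorusuvam

Since the last vowel of *mom* is /o/ (a rounded vowel), it takes -or, giving *momor*.
The final consonant of the past-tense form *momor* is /r/, which is coronal, so the agentive suffix is -usu, giving *momorusu*.
The last vowel of the agentive form *momorusu* is /u/, which is a back vowel, so the plural suffix is -vam, giving *momorusuvam*.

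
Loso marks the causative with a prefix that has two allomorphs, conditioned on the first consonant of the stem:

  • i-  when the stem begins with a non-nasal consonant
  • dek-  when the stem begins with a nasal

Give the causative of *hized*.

ihized

*hized*: first consonant = /h/, non-nasal → i- → *ihized*.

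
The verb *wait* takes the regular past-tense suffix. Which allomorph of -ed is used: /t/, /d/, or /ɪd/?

The stem *wait* ends in /t/ or /d/.
The -ed suffix is realized as /ɪd/ after /t, d/; as /t/ after other voiceless consonants; and as /d/ after other voiced sounds.
So -ed on *wait* is pronounced /ɪd/.

/ɪd/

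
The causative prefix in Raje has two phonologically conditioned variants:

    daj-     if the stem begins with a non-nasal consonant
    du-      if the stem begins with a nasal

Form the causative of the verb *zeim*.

dajzeim

The first consonant of *zeim* is /z/, which is non-nasal, so the prefix is daj-, giving *dajzeim*.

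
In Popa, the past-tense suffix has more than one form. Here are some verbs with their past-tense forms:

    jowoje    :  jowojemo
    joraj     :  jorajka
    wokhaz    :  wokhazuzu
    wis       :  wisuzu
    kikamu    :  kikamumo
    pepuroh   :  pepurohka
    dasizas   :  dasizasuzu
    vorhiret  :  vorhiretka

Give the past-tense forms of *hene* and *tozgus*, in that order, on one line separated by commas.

The pattern is sibilance of the final sound: -uzu when the stem ends in a sibilant (*wokhaz*, *wis*, *dasizas*); -ka when the stem ends in a non-sibilant consonant (*joraj*, *pepuroh*, *vorhiret*); -mo when the stem ends in a vowel (*jowoje*, *kikamu*).
*hene*: final sound = /e/, a vowel → -mo → *henemo*.
*tozgus* — final sound /s/ (a sibilant) → -uzu → *tozgusuzu*.

henemo, tozgusuzu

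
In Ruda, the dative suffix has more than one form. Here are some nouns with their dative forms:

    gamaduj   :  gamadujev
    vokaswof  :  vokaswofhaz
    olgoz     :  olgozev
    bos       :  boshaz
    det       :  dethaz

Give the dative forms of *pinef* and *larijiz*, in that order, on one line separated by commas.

pinefhaz, larijizev

The pattern is voicing of the final consonant: -haz when the stem ends in a voiceless consonant (*vokaswof*, *bos*, *det*); -ev when the stem ends in a voiced consonant (*gamaduj*, *olgoz*).
*pinef* — final consonant /f/ (voiceless) → -haz → *pinefhaz*.
The final consonant of *larijiz* is /z/, which is voiced, so the suffix is -ev, giving *larijizev*.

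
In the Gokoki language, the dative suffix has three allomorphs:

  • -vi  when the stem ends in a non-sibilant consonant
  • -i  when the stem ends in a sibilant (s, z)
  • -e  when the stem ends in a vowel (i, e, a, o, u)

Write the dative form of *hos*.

hosi

*hos* — final sound /s/ (a sibilant) → -i → *hosi*.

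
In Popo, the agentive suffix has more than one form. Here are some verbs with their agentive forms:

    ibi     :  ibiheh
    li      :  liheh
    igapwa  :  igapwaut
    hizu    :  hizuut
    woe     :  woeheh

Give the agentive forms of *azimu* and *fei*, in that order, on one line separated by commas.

azimuut, feiheh

The suffix is conditioned by the last vowel: -heh when the last vowel of the stem is a front vowel (*ibi*, *li*, *woe*); -ut when the last vowel of the stem is a back vowel (*igapwa*, *hizu*).
*azimu*: last vowel = /u/, a back vowel → -ut → *azimuut*.
Since the last vowel of *fei* is /i/ (a front vowel), it takes -heh, giving *feiheh*.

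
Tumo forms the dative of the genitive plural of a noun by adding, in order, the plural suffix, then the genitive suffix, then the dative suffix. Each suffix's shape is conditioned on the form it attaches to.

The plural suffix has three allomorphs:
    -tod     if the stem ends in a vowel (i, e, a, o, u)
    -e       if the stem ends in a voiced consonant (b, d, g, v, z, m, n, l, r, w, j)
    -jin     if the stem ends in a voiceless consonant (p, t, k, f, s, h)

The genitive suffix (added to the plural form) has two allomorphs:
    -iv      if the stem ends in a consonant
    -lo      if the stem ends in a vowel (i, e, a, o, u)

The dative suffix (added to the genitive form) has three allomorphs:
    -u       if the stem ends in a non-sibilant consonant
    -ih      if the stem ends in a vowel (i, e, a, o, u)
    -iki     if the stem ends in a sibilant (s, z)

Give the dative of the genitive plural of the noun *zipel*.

*zipel* — final sound /l/ (a voiced consonant) → -e → *zipele*.
Since the final sound of the plural form *zipele* is /e/ (a vowel), it takes -lo, giving *zipelelo*.
The final sound of the genitive form *zipelelo* is /o/, which is a vowel, so the dative suffix is -ih, giving *zipeleloih*.

zipeleloih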